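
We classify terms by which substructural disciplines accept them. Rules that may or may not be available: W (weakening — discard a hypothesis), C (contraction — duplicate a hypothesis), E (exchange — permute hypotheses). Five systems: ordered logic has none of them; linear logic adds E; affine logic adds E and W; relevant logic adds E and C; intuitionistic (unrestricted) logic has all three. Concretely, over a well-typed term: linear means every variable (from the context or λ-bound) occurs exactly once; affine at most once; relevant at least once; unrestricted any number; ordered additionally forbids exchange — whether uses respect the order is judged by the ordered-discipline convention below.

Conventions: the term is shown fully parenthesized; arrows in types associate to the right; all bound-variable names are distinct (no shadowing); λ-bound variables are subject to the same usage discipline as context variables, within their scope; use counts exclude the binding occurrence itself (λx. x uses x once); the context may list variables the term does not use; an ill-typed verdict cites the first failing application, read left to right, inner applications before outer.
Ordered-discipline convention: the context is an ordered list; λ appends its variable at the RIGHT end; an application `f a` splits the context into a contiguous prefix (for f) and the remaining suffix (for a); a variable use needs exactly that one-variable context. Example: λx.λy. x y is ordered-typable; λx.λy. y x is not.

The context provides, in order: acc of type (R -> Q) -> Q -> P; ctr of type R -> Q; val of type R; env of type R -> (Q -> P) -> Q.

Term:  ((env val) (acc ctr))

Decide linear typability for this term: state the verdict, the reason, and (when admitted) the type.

yes — single use per variable (acc, ctr, val, env); term : Q
variable uses: acc: 1, ctr: 1, val: 1, env: 1
use order (left to right): env, val, acc, ctr
typing: ✓ — Q
across the five disciplines: ordered ✗ · linear ✓ · affine ✓ · relevant ✓ · unrestricted ✓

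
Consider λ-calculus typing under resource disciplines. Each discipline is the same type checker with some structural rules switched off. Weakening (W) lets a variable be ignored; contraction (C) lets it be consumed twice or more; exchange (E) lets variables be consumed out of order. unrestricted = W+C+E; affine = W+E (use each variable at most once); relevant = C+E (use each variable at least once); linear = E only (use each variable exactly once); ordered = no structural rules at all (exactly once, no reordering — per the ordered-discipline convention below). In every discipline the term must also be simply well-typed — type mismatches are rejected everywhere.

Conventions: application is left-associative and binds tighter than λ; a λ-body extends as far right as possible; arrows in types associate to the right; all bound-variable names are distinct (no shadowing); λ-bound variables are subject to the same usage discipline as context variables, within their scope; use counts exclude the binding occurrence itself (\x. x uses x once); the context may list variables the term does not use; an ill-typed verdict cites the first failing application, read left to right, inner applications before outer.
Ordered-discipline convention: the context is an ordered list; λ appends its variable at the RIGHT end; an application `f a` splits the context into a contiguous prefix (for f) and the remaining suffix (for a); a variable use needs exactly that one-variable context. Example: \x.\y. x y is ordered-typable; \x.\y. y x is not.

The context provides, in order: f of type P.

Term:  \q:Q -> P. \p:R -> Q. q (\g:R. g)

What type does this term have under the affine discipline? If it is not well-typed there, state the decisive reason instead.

not well-typed under affine — not simply typable
use counts: f=0; q (bound)=1; p (bound)=0; g (bound)=1
uses in reading order: q, g
typing: ill-typed: an argument R -> R mismatches the expected Q
summary: ordered ✗ | linear ✗ | affine ✗ | relevant ✗ | unrestricted ✗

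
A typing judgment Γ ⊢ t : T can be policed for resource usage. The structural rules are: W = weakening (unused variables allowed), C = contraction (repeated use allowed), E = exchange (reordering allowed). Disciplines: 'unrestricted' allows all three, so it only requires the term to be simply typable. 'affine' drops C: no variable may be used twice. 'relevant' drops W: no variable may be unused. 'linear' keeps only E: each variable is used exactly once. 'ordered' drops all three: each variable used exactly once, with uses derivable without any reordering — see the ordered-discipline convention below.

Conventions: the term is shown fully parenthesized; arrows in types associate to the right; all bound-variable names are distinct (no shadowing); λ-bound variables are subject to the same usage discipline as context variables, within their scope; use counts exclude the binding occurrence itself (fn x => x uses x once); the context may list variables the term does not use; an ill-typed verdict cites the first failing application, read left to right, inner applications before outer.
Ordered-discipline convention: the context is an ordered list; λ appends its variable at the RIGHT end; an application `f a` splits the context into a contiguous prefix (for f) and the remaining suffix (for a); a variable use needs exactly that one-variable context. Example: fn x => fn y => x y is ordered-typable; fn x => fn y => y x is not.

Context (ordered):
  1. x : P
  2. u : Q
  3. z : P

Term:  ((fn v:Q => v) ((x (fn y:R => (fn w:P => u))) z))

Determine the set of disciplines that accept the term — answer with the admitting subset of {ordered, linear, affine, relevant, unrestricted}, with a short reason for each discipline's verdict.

admitted in: none
variable uses: x: 1×; u: 1×; z: 1×; v (bound): 1×; y (bound): 0×; w (bound): 0×
uses in reading order: v, x, u, z
typing: ill-typed: non-arrow in function slot: P
ordered: ✗ — fails simple typing
linear: ✗ — a type mismatch blocks all five
affine: ✗ — the type mismatch rejects it
relevant: ✗ — not simply typable
unrestricted: ✗ — fails simple typing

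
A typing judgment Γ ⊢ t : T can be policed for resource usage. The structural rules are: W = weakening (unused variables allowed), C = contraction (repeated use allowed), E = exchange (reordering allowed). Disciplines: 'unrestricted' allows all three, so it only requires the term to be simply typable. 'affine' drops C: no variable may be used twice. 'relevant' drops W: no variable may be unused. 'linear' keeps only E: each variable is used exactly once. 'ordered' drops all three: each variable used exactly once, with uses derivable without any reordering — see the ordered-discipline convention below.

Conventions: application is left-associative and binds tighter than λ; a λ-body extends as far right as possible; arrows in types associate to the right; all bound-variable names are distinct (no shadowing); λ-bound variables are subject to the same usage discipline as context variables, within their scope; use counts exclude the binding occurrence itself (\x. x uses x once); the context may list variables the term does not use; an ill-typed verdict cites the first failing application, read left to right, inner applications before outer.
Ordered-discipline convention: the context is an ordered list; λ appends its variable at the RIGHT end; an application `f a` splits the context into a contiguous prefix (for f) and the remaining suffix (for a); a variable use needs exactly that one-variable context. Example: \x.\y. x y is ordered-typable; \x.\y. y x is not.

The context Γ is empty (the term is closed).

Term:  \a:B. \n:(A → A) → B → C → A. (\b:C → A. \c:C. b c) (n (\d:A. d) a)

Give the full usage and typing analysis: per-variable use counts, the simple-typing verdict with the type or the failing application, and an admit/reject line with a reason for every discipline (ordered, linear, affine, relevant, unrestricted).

counts: a [bound]: 1; n [bound]: 1; b [bound]: 1; c [bound]: 1; d [bound]: 1
use order (left to right): b, c, n, d, a
typing: ✓ — B → ((A → A) → B → C → A) → C → A
ordered: ✗ — use order b, c, n, d, a needs exchange
linear: ✓ — a, n, b, c, d: one use apiece
affine: ✓ — none of a, n, b, c, d used more than once
relevant: ✓ — every one of a, n, b, c, d appears
unrestricted: ✓ — type-checks (B → ((A → A) → B → C → A) → C → A) and nothing is barred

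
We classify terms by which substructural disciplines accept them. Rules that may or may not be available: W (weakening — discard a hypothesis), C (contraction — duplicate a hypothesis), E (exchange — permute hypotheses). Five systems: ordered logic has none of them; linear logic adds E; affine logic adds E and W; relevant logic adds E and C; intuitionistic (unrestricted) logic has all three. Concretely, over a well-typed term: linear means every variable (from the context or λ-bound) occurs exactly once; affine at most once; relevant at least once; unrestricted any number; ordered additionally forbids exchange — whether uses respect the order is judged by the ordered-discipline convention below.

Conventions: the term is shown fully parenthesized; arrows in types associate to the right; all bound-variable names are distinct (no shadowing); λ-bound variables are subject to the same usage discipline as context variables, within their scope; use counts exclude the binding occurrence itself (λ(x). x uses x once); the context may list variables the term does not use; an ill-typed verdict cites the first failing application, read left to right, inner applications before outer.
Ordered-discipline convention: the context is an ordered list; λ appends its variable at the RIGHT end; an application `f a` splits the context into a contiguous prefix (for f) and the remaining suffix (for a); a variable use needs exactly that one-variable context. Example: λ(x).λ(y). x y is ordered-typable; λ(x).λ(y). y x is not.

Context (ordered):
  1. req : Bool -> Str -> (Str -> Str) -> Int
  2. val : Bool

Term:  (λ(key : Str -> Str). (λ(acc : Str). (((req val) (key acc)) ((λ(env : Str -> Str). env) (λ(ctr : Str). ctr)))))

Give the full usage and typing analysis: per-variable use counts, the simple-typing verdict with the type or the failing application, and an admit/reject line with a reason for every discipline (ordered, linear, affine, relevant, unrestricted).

usage: req=1, val=1, key [bound]=1, acc [bound]=1, env [bound]=1, ctr [bound]=1
left-to-right use order: req, val, key, acc, env, ctr
typing: ✓ — (Str -> Str) -> Str -> Int
ordered ✓ (one use each (req, val, key, acc, env, ctr); ordered split holds)
linear ✓ (exactly-once usage across req, val, key, acc, env, ctr)
affine ✓ (none of req, val, key, acc, env, ctr used more than once)
relevant ✓ (none of req, val, key, acc, env, ctr goes unused)
unrestricted ✓ (simply typable at (Str -> Str) -> Str -> Int; W, C, E all held)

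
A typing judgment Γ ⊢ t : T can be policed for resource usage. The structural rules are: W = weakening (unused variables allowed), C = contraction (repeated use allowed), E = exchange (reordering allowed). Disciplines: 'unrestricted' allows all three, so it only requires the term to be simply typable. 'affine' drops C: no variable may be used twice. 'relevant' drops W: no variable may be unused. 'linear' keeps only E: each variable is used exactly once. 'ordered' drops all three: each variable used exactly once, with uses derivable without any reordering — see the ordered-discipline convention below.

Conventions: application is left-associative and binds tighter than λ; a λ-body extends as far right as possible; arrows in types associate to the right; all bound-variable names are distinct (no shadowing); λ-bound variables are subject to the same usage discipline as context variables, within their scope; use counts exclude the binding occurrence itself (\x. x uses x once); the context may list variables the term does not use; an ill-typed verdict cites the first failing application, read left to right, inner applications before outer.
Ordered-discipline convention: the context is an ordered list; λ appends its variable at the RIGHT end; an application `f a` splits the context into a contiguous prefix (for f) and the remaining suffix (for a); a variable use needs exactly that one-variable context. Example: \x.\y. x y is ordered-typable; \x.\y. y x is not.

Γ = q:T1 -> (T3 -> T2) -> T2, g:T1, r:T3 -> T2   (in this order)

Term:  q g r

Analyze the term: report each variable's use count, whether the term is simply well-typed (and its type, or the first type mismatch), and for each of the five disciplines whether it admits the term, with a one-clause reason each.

use counts: q: 1; g: 1; r: 1
use order (left to right): q, g, r
typing: well-typed — term : T2
ordered ✓ (single-use (q, g, r), ordered derivation ok)
linear ✓ (q, g, r: one use apiece)
affine ✓ (none of q, g, r used more than once)
relevant ✓ (none of q, g, r goes unused)
unrestricted ✓ (typability at T2 is all that's needed)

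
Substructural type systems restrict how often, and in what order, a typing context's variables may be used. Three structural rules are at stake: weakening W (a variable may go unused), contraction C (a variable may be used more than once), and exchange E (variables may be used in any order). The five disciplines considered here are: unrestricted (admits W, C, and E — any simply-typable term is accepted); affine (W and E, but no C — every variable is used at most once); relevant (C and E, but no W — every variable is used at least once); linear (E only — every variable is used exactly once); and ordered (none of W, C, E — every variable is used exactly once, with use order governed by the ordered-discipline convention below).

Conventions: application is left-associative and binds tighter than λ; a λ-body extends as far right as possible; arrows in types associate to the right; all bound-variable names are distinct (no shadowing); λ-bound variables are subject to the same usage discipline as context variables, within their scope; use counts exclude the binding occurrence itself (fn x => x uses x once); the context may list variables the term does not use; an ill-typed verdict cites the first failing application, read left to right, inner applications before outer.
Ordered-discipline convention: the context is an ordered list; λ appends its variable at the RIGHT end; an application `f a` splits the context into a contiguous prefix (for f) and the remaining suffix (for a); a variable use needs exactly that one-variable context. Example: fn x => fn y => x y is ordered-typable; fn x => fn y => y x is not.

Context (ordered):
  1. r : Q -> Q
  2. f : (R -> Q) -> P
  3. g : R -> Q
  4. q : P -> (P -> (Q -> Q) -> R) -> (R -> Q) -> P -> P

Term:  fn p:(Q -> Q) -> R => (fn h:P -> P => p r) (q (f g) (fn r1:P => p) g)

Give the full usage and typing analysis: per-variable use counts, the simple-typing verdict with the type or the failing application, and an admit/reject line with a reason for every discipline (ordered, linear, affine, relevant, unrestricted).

variable uses: r: 1×; f: 1×; g: 2×; q: 1×; p (bound): 2×; h (bound): 0×; r1 (bound): 0×
left-to-right use order: p, r, q, f, g, p, g
typing: the term checks, with type ((Q -> Q) -> R) -> R
ordered ✗ (needs contraction — g ×2, p ×2; needs weakening: h, r1 unused)
linear ✗ (needs contraction — g ×2, p ×2; needs weakening: h, r1 unused)
affine ✗ (needs contraction — g ×2, p ×2)
relevant ✗ (needs weakening: h, r1 unused)
unrestricted ✓ (simply typable at ((Q -> Q) -> R) -> R; W, C, E all held)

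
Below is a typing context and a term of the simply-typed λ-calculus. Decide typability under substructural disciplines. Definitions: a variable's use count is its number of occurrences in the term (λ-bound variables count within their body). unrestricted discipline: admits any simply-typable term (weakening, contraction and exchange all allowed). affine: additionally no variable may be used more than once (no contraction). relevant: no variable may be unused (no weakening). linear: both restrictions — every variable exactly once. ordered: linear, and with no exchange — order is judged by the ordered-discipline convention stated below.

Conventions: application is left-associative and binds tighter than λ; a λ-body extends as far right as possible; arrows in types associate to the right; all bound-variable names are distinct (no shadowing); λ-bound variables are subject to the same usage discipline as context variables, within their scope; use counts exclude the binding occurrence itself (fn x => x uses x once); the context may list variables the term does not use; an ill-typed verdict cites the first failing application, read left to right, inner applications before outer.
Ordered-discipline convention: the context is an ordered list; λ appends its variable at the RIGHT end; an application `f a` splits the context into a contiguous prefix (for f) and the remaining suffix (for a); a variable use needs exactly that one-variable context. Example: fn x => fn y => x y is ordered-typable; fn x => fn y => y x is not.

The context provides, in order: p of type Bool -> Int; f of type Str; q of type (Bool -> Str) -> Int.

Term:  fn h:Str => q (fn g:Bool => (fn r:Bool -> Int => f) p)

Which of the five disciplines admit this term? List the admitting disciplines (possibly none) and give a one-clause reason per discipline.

admitted in: affine, unrestricted
counts: p ×1, f ×1, q ×1, h [bound] ×0, g [bound] ×0, r [bound] ×0
left-to-right use order: q, f, p
typing: the term checks, with type Str -> Int
ordered: ✗ — unused: h, g, r — weakening required
linear: ✗ — unused: h, g, r — weakening required
affine: ✓ — p, f, q, h, g, r: no repeats, contraction unneeded
relevant: ✗ — unused: h, g, r — weakening required
unrestricted: ✓ — type-checks (Str -> Int) and nothing is barred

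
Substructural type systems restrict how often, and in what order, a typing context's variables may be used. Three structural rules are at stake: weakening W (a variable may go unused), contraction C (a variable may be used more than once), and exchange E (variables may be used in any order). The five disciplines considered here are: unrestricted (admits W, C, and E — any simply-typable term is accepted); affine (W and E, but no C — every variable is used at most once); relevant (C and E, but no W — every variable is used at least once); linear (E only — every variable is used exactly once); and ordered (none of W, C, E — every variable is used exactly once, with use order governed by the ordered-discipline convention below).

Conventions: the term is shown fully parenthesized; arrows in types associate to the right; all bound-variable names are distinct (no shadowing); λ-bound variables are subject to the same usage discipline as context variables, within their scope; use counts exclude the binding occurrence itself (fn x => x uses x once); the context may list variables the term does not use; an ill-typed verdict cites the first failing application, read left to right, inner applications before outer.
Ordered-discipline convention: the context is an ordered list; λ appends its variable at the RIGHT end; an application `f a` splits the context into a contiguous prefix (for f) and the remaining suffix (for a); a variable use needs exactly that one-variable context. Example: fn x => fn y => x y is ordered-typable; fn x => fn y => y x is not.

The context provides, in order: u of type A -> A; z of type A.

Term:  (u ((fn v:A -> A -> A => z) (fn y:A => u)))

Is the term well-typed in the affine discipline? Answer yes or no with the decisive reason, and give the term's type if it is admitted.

no — repeated use of u ×2
usage: u: 2; z: 1; v [bound]: 0; y [bound]: 0
uses in reading order: u, z, u
typing: the term checks, with type A
per-discipline verdicts: ordered ✗ | linear ✗ | affine ✗ | relevant ✗ | unrestricted ✓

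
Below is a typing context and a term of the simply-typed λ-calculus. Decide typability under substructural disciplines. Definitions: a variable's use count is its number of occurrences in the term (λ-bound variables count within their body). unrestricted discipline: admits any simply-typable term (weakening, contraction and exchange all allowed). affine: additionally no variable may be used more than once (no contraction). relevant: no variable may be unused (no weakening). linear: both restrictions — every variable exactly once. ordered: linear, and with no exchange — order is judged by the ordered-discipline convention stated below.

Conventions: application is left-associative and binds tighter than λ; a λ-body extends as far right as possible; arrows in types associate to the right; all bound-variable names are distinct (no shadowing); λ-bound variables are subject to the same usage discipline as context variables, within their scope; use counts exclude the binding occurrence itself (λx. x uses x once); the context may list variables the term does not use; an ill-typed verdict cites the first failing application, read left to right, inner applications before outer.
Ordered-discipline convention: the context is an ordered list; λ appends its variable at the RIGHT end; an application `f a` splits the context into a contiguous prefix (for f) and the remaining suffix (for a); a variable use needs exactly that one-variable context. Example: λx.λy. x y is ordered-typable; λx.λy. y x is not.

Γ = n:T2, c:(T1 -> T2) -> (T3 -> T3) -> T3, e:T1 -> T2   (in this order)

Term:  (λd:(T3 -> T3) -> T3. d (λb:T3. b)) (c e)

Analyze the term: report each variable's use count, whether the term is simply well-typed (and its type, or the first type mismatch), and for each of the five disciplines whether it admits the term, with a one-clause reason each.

usage: n ×0, c ×1, e ×1, d (bound) ×1, b (bound) ×1
uses in reading order: d, b, c, e
typing: well-typed — term : T3
ordered: ✗ — n left unused
linear: ✗ — n left unused
affine: ✓ — at most one use each (n, c, e, d, b)
relevant: ✗ — n left unused
unrestricted: ✓ — typability at T3 is all that's needed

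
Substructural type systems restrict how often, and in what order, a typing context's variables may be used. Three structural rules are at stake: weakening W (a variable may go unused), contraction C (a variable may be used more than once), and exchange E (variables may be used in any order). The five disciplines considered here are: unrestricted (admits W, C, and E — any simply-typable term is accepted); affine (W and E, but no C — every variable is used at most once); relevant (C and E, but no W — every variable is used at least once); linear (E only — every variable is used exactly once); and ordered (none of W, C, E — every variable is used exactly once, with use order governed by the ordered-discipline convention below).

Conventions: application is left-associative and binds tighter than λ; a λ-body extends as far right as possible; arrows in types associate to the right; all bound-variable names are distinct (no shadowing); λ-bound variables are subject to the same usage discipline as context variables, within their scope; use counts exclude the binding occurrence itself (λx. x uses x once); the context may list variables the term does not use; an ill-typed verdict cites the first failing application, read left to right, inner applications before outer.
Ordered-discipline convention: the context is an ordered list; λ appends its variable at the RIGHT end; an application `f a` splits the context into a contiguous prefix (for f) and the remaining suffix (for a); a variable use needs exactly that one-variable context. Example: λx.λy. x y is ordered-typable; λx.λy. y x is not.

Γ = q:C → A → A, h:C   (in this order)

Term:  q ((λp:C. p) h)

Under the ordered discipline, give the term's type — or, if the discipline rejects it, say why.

term : A → A
use counts: q=1; h=1; p [bound]=1
uses in reading order: q, p, h
typing: the term checks, with type A → A
summary: ordered ✓; linear ✓; affine ✓; relevant ✓; unrestricted ✓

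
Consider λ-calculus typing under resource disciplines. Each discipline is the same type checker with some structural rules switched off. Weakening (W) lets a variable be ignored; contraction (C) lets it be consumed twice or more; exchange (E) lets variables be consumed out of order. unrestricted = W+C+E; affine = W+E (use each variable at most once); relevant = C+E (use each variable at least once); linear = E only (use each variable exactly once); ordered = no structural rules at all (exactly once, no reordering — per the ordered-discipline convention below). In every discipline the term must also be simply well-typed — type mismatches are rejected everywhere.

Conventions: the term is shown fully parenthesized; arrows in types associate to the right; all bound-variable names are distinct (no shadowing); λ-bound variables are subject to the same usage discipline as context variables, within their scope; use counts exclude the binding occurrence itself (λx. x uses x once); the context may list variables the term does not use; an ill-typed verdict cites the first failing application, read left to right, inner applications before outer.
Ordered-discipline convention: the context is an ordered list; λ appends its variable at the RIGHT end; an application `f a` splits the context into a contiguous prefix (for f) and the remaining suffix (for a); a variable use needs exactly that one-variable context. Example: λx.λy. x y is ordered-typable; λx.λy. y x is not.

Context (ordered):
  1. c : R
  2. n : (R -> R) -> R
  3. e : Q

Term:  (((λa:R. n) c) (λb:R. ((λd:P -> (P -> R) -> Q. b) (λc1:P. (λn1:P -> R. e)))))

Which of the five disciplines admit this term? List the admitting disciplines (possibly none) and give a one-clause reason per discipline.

admitting disciplines: affine, unrestricted
usage: c: 1, n: 1, e: 1, a (λ-bound): 0, b (λ-bound): 1, d (λ-bound): 0, c1 (λ-bound): 0, n1 (λ-bound): 0
uses in reading order: n, c, b, e
typing: well-typed — term : R
ordered: ✗ — a, d, c1, n1 left unused
linear: ✗ — a, d, c1, n1 left unused
affine: ✓ — at most one use each (c, n, e, a, b, d, c1, n1)
relevant: ✗ — a, d, c1, n1 left unused
unrestricted: ✓ — well-typed at R; no restrictions here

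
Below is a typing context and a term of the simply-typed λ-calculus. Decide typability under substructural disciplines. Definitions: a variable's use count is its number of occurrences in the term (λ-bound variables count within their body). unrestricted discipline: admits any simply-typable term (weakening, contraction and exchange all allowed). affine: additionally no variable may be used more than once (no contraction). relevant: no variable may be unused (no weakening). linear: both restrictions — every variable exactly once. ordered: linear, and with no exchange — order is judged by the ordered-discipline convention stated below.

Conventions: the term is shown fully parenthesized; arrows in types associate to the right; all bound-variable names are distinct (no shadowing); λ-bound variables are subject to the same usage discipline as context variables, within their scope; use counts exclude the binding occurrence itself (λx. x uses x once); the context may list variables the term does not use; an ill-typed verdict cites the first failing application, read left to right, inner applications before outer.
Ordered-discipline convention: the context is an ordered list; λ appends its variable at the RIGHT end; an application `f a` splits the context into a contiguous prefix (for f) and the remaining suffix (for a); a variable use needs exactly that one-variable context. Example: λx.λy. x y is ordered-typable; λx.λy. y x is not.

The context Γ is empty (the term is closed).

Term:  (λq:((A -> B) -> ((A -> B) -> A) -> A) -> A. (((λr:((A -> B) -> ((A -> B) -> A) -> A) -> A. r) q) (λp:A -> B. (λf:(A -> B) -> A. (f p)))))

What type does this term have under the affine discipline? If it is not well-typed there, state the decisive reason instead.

term : (((A -> B) -> ((A -> B) -> A) -> A) -> A) -> A
usage: q [bound]: 1, r [bound]: 1, p [bound]: 1, f [bound]: 1
use order (left to right): r, q, f, p
typing: well-typed at (((A -> B) -> ((A -> B) -> A) -> A) -> A) -> A
per-discipline verdicts: ordered ✗, linear ✓, affine ✓, relevant ✓, unrestricted ✓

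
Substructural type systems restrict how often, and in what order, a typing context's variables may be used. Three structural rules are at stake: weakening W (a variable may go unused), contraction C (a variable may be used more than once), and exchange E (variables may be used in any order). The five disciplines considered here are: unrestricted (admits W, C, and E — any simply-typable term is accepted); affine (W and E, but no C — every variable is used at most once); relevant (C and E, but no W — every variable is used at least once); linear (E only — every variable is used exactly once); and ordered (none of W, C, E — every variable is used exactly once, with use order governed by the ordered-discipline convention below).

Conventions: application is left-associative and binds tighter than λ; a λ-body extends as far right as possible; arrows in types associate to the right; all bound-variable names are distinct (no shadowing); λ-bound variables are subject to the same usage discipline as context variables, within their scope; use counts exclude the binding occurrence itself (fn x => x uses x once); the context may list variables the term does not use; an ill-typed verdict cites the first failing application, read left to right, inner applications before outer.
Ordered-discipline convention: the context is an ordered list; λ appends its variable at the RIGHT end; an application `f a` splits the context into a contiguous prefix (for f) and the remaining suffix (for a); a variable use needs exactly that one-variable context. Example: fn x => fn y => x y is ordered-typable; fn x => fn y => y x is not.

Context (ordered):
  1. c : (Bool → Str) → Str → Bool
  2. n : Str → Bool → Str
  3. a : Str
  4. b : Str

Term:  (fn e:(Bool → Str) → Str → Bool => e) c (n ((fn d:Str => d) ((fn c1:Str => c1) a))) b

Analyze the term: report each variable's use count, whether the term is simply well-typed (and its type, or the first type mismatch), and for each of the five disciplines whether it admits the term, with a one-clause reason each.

use counts: c=1; n=1; a=1; b=1; e (bound)=1; d (bound)=1; c1 (bound)=1
left-to-right use order: e, c, n, d, c1, a, b
typing: ✓ — Bool
ordered: ✓ — single-use (c, n, a, b, e, d, c1), ordered derivation ok
linear: ✓ — c, n, a, b, e, d, c1: one use apiece
affine: ✓ — none of c, n, a, b, e, d, c1 used more than once
relevant: ✓ — every one of c, n, a, b, e, d, c1 appears
unrestricted: ✓ — well-typed at Bool; no restrictions here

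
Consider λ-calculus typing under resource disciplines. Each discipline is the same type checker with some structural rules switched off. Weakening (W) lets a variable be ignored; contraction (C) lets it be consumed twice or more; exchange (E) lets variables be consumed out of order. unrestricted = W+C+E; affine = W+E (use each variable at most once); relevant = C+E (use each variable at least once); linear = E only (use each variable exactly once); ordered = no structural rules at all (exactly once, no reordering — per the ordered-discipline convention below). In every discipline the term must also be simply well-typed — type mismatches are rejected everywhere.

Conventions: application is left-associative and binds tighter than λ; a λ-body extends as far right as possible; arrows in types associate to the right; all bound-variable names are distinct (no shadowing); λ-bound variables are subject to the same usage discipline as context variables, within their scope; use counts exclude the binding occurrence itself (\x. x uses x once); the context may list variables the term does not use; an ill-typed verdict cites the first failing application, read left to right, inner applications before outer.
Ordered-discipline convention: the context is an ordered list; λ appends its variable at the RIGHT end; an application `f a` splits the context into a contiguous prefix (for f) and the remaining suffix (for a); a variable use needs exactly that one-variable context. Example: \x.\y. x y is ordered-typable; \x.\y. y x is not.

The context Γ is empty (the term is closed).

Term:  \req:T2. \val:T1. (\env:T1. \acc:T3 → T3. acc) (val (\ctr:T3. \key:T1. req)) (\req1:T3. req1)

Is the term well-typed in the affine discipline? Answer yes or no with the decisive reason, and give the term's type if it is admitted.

no — not simply typable
counts: req [bound]=1; val [bound]=1; env [bound]=0; acc [bound]=1; ctr [bound]=0; key [bound]=0; req1 [bound]=1
left-to-right use order: acc, val, req, req1
typing: ill-typed: can't apply a value of type T1
across the five disciplines: ordered ✗ | linear ✗ | affine ✗ | relevant ✗ | unrestricted ✗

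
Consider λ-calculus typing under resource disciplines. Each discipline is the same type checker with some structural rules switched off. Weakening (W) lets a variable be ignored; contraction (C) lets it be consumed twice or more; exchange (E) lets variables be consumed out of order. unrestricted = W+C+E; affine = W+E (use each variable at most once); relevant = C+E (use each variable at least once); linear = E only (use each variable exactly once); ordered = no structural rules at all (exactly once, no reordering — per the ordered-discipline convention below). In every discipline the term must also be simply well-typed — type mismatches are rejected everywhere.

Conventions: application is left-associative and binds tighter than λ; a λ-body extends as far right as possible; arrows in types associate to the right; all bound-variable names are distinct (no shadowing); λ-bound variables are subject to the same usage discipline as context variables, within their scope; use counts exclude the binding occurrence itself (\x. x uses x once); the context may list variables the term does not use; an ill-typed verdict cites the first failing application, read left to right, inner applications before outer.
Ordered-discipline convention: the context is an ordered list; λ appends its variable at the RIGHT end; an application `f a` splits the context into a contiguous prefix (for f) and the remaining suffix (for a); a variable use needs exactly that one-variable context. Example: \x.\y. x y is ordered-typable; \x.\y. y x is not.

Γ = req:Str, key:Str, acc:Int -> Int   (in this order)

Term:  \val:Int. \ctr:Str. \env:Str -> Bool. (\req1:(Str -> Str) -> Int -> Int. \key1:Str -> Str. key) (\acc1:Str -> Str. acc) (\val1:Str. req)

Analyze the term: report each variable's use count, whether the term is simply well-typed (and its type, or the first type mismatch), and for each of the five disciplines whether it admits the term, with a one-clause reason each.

use counts: req ×1, key ×1, acc ×1, val (bound) ×0, ctr (bound) ×0, env (bound) ×0, req1 (bound) ×0, key1 (bound) ×0, acc1 (bound) ×0, val1 (bound) ×0
order of uses: key, acc, req
typing: well-typed — term : Int -> Str -> (Str -> Bool) -> Str
ordered: ✗, val, ctr, env, req1, key1, acc1, val1 left unused
linear: ✗, val, ctr, env, req1, key1, acc1, val1 left unused
affine: ✓, none of req, key, acc, val, ctr, env, req1, key1, acc1, val1 used more than once
relevant: ✗, val, ctr, env, req1, key1, acc1, val1 left unused
unrestricted: ✓, well-typed at Int -> Str -> (Str -> Bool) -> Str; no restrictions here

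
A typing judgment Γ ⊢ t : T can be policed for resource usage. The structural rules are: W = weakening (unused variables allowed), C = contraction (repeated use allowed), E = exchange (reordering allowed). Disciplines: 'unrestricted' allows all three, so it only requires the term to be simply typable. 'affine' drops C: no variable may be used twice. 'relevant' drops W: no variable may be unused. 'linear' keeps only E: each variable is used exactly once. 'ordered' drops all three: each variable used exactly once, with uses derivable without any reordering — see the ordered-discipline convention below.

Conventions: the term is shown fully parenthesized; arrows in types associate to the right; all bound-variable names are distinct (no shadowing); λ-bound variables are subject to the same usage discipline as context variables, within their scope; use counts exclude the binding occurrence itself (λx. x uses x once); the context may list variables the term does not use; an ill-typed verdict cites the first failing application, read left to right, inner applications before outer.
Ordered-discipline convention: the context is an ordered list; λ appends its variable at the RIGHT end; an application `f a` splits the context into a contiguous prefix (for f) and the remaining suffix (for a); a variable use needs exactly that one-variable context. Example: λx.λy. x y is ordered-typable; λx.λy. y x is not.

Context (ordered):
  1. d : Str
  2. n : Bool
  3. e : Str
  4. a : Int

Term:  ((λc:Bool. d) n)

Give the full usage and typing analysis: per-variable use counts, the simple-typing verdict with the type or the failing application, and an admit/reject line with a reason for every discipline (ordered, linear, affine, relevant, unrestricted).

use counts: d: 1×, n: 1×, e: 0×, a: 0×, c (λ-bound): 0×
left-to-right use order: d, n
typing: well-typed — term : Str
ordered: ✗ — needs weakening: e, a, c unused
linear: ✗ — needs weakening: e, a, c unused
affine: ✓ — none of d, n, e, a, c used more than once
relevant: ✗ — needs weakening: e, a, c unused
unrestricted: ✓ — typability at Str is all that's needed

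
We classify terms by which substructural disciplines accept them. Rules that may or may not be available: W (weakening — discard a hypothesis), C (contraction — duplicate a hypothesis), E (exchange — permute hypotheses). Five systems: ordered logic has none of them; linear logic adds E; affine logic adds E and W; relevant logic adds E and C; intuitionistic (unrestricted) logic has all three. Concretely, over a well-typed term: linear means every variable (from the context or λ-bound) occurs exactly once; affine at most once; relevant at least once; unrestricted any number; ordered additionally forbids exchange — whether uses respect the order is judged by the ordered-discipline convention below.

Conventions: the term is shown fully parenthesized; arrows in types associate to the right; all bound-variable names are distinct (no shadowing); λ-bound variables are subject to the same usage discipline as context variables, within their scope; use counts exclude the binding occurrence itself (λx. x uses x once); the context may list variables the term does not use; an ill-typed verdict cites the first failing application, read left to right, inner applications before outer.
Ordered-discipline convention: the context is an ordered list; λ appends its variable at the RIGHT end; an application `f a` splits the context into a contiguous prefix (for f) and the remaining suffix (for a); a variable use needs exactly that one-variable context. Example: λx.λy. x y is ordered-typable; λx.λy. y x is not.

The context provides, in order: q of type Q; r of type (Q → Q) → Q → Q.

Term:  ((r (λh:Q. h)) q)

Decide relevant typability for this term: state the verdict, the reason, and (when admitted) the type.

yes — every one of q, r, h appears; term : Q
use counts: q: 1; r: 1; h [bound]: 1
order of uses: r, h, q
typing: well-typed at Q
across the five disciplines: ordered ✗ | linear ✓ | affine ✓ | relevant ✓ | unrestricted ✓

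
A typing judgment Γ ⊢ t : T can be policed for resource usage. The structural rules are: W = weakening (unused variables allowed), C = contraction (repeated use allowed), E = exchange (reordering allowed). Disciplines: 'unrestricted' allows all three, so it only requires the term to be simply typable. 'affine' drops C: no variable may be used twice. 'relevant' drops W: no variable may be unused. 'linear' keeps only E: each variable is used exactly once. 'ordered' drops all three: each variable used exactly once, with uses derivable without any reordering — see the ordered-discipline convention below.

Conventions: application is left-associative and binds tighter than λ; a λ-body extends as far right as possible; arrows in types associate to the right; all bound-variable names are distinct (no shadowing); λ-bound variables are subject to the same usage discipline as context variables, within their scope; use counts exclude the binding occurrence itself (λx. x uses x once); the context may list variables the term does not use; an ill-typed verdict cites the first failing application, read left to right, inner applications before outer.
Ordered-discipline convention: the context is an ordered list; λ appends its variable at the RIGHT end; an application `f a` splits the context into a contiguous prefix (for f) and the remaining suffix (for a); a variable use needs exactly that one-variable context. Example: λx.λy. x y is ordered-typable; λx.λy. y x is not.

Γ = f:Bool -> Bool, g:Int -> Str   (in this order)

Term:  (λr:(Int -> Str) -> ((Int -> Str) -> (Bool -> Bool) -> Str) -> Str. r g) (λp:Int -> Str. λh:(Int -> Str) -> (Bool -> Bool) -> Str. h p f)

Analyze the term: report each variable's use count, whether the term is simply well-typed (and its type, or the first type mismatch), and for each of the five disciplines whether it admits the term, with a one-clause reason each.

counts: f: 1×, g: 1×, r [bound]: 1×, p [bound]: 1×, h [bound]: 1×
uses in reading order: r, g, h, p, f
typing: ✓ — ((Int -> Str) -> (Bool -> Bool) -> Str) -> Str
ordered: ✗, needs exchange: uses follow r, g, h, p, f
linear: ✓, f, g, r, p, h: one use apiece
affine: ✓, at most one use each (f, g, r, p, h)
relevant: ✓, none of f, g, r, p, h goes unused
unrestricted: ✓, type-checks (((Int -> Str) -> (Bool -> Bool) -> Str) -> Str) and nothing is barred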